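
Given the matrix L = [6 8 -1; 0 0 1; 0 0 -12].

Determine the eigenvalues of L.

-12, 0, 6

L is upper triangular, so its eigenvalues are the diagonal entries.
Diagonal: 6, 0, -12.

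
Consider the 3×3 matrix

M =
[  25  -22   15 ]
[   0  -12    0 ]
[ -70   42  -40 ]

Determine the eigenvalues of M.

-12, -10, -5

Compute the characteristic polynomial p(μ) = det(μI - M).
Expanding along the first row, p(μ) = μ^3 + 27μ^2 + 230μ + 600.
Try μ = -5: p(-5) = 0, so -5 is a root.
Factor out (μ + 5): p(μ) = (μ + 5)·(μ^2 + 22μ + 120).
The quadratic factors as (μ + 12)·(μ + 10).
Eigenvalues: -12, -10, -5.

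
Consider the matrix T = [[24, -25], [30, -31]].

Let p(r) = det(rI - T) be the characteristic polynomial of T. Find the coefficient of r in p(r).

The coefficient of r of det(rI - T) is −trace(T).
trace(T) = (24) + (-31) = -7, so the coefficient is 7.

7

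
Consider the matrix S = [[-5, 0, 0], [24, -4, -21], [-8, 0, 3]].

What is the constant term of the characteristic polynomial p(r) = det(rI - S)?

p(0) = det(0·I − S) = det(−S) = (−1)^3·det(S).
det(S) = 60, so p(0) = -60.

-60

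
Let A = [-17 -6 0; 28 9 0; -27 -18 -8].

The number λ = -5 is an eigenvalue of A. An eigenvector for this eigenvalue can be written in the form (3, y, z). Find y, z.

We need (A + 5I)v = 0.
A + 5I = [[-12, -6, 0], [28, 14, 0], [-27, -18, -3]].
Row 1: (-12)·3 + (-6)·y + (0)·z = 0
Row 2: (28)·3 + (14)·y + (0)·z = 0
Row 3: (-27)·3 + (-18)·y + (-3)·z = 0
Solving gives y = -6, z = 9.
Check: A·(3, -6, 9) = (-15, 30, -45) = -5·(3, -6, 9).

-6, 9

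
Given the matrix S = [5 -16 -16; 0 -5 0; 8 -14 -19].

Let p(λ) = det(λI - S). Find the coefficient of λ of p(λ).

p(λ) = λ^3 + 19λ^2 + 103λ + 165.
The coefficient of λ is 103.

103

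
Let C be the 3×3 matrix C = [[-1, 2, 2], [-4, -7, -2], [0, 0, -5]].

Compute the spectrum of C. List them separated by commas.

Compute the characteristic polynomial p(s) = det(sI - C).
Cofactor expansion gives p(s) = s^3 + 13s^2 + 55s + 75.
Rational-root test: s = -3 gives p(-3) = 0.
Factor out (s + 3): p(s) = (s + 3)·(s^2 + 10s + 25).
The quadratic factor is (s + 5)^2.
Eigenvalues: -5, -5, -3.

-5, -5, -3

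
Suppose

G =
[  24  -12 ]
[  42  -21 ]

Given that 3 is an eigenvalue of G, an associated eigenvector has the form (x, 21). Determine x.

We need (G - 3I)v = 0.
G - 3I = [[21, -12], [42, -24]].
Row 1: (21)·x + (-12)·21 = 0
Row 2: (42)·x + (-24)·21 = 0
Solving gives x = 12.
Check: G·(12, 21) = (36, 63) = 3·(12, 21).

12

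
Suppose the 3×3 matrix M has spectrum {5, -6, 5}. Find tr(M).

trace(M) is the sum of the eigenvalues: (5) + (-6) + (5) = 4.

4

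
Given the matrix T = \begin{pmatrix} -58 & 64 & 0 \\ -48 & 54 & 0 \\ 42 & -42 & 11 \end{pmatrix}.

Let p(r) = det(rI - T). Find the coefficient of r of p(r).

p(r) = r^3 - 7r^2 - 104r + 660.
The coefficient of r is -104.

-104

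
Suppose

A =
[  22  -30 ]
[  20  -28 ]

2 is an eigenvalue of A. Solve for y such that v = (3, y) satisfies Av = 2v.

We need (A - 2I)v = 0.
A - 2I = [[20, -30], [20, -30]].
Row 1: (20)·3 + (-30)·y = 0
Row 2: (20)·3 + (-30)·y = 0
Solving gives y = 2.
Check: A·(3, 2) = (6, 4) = 2·(3, 2).

2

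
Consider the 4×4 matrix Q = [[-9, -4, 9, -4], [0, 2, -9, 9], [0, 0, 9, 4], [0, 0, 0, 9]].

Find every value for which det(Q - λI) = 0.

-9, 2, 9, 9

Q is upper triangular, so its eigenvalues are the diagonal entries.
Diagonal: -9, 2, 9, 9.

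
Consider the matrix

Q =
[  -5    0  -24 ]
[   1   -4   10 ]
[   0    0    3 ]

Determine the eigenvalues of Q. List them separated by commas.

Compute the characteristic polynomial p(λ) = det(λI - Q).
Expanding along the first row, p(λ) = λ^3 + 6λ^2 - 7λ - 60.
Since p(3) = 0, λ = 3 is a root.
Dividing by (λ - 3) leaves λ^2 + 9λ + 20.
The quadratic factors as (λ + 5)·(λ + 4).
Eigenvalues: -5, -4, 3.

-5, -4, 3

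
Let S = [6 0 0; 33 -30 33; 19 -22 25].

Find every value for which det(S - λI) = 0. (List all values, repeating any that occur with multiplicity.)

The characteristic polynomial is p(μ) = det(μI - S).
Expanding along the first row, p(μ) = μ^3 - μ^2 - 54μ + 144.
Since p(3) = 0, μ = 3 is a root.
Dividing by (μ - 3) leaves μ^2 + 2μ - 48.
The quadratic factors as (μ + 8)·(μ - 6).
Eigenvalues: -8, 3, 6.

-8, 3, 6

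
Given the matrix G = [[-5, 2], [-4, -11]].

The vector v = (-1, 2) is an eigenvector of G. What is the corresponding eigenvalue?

-9

Compute Gv: G·(-1, 2) = (9, -18).
Since Gv = λv, compare component 1: 9 = λ·-1, so λ = -9.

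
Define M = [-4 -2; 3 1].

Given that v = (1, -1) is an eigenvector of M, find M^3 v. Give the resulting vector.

(-8, 8)

First find the eigenvalue: Mv = (-2, 2) = -2·(1, -1), so λ = -2.
Then M^3 v = λ^3·v = (-2)^3·(1, -1) = -8·(1, -1) = (-8, 8).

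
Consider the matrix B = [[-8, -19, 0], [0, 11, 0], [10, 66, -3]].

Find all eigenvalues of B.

Compute the characteristic polynomial p(μ) = det(μI - B).
Cofactor expansion gives p(μ) = μ^3 - 97μ - 264.
Since p(11) = 0, μ = 11 is a root.
Factor out (μ - 11): p(μ) = (μ - 11)·(μ^2 + 11μ + 24).
The quadratic factors as (μ + 8)·(μ + 3).
Eigenvalues: -8, -3, 11.

-8, -3, 11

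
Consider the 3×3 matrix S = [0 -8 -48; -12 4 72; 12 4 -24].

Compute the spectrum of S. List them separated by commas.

-12, -8, 0

Compute the characteristic polynomial p(lambda) = det(lambda·I - S).
Expanding the 3×3 determinant: p(lambda) = lambda^3 + 20·lambda^2 + 96·lambda.
Since p(-8) = 0, lambda = -8 is a root.
Dividing by (lambda + 8) leaves lambda^2 + 12·lambda.
The quadratic factors as (lambda + 12)·lambda.
Eigenvalues: -12, -8, 0.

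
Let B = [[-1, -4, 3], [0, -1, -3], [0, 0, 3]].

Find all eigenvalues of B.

B is upper triangular, so its eigenvalues are the diagonal entries.
Diagonal: -1, -1, 3.

-1, -1, 3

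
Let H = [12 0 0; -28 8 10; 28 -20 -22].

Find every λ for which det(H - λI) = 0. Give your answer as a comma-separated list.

Set up det(λI - H) = 0.
Expanding along the first row, p(λ) = λ^3 + 2λ^2 - 144λ - 288.
Since p(-12) = 0, λ = -12 is a root.
Dividing by (λ + 12) leaves λ^2 - 10λ - 24.
The quadratic factors as (λ + 2)·(λ - 12).
Eigenvalues: -12, -2, 12.

-12, -2, 12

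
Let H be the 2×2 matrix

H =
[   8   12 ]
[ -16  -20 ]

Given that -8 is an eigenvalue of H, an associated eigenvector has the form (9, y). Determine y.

We need (H + 8I)v = 0.
H + 8I = [[16, 12], [-16, -12]].
Row 1: (16)·9 + (12)·y = 0
Row 2: (-16)·9 + (-12)·y = 0
Solving gives y = -12.
Check: H·(9, -12) = (-72, 96) = -8·(9, -12).

-12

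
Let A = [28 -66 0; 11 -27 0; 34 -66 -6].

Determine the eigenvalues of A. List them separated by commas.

-6, -5, 6

Set up det(μI - A) = 0.
Expanding along the first row, p(μ) = μ^3 + 5μ^2 - 36μ - 180.
Rational-root test: μ = -5 gives p(-5) = 0.
Factor out (μ + 5): p(μ) = (μ + 5)·(μ^2 - 36).
The quadratic factors as (μ + 6)·(μ - 6).
Eigenvalues: -6, -5, 6.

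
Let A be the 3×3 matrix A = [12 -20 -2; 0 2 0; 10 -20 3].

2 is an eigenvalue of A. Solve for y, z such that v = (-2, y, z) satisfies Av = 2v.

We need (A - 2I)v = 0.
A - 2I = [[10, -20, -2], [0, 0, 0], [10, -20, 1]].
Row 1: (10)·-2 + (-20)·y + (-2)·z = 0
Row 2: (0)·-2 + (0)·y + (0)·z = 0
Row 3: (10)·-2 + (-20)·y + (1)·z = 0
Solving gives y = -1, z = 0.
Check: A·(-2, -1, 0) = (-4, -2, 0) = 2·(-2, -1, 0).

-1, 0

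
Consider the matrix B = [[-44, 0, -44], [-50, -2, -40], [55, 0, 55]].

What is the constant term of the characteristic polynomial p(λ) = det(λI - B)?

0

p(0) = det(0·I − B) = det(−B) = (−1)^3·det(B).
det(B) = 0, so p(0) = 0.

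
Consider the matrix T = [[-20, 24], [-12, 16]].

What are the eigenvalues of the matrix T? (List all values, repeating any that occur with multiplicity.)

-8, 4

det(T - tI) = (-20 - t)(16 - t) - (24)·(-12) = t^2 + 4t - 32.
This factors as (t + 8)·(t - 4) = 0.
Eigenvalues: -8, 4.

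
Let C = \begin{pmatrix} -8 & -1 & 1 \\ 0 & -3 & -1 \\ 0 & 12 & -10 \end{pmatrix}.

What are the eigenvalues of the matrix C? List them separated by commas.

-8, -7, -6

Set up det(μI - C) = 0.
Expanding along the first row, p(μ) = μ^3 + 21μ^2 + 146μ + 336.
Since p(-6) = 0, μ = -6 is a root.
Dividing by (μ + 6) leaves μ^2 + 15μ + 56.
The quadratic factors as (μ + 8)·(μ + 7).
Eigenvalues: -8, -7, -6.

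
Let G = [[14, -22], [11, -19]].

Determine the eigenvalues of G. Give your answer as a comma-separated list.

-8, 3

det(G - λI) = (14 - λ)(-19 - λ) - (-22)·(11) = λ^2 + 5λ - 24.
This factors as (λ + 8)·(λ - 3) = 0.
Eigenvalues: -8, 3.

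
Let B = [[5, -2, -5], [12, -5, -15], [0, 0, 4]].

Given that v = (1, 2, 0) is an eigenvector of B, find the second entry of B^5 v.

First find the eigenvalue: Bv = (1, 2, 0) = 1·(1, 2, 0), so λ = 1.
Then B^5 v = λ^5·v = 1^5·(1, 2, 0) = 1·(1, 2, 0) = (1, 2, 0).

2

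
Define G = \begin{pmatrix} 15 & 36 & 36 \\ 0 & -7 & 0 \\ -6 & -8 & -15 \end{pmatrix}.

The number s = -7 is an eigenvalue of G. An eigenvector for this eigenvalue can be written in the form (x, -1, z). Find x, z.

0, 1

We need (G + 7I)v = 0.
G + 7I = [[22, 36, 36], [0, 0, 0], [-6, -8, -8]].
Row 1: (22)·x + (36)·-1 + (36)·z = 0
Row 2: (0)·x + (0)·-1 + (0)·z = 0
Row 3: (-6)·x + (-8)·-1 + (-8)·z = 0
Solving gives x = 0, z = 1.
Check: G·(0, -1, 1) = (0, 7, -7) = -7·(0, -1, 1).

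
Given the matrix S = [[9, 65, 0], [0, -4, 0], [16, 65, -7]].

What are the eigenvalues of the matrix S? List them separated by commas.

-7, -4, 9

Compute the characteristic polynomial p(t) = det(tI - S).
Expanding along the first row, p(t) = t^3 + 2t^2 - 71t - 252.
Since p(9) = 0, t = 9 is a root.
Factor out (t - 9): p(t) = (t - 9)·(t^2 + 11t + 28).
The quadratic factors as (t + 7)·(t + 4).
Eigenvalues: -7, -4, 9.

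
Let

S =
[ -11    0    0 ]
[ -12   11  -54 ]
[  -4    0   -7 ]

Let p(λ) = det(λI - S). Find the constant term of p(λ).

p(λ) = λ^3 + 7λ^2 - 121λ - 847.
The constant term is -847.

-847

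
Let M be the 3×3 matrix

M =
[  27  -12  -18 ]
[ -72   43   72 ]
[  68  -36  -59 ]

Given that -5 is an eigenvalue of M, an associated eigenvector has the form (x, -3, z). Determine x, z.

We need (M + 5I)v = 0.
M + 5I = [[32, -12, -18], [-72, 48, 72], [68, -36, -54]].
Row 1: (32)·x + (-12)·-3 + (-18)·z = 0
Row 2: (-72)·x + (48)·-3 + (72)·z = 0
Row 3: (68)·x + (-36)·-3 + (-54)·z = 0
Solving gives x = 0, z = 2.
Check: M·(0, -3, 2) = (0, 15, -10) = -5·(0, -3, 2).

0, 2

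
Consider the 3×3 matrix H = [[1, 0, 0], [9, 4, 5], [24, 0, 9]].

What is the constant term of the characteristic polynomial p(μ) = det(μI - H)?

p(0) = det(0·I − H) = det(−H) = (−1)^3·det(H).
det(H) = 36, so p(0) = -36.

-36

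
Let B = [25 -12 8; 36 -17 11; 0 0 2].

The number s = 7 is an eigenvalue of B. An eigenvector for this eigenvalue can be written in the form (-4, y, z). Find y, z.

-6, 0

We need (B - 7I)v = 0.
B - 7I = [[18, -12, 8], [36, -24, 11], [0, 0, -5]].
Row 1: (18)·-4 + (-12)·y + (8)·z = 0
Row 2: (36)·-4 + (-24)·y + (11)·z = 0
Row 3: (0)·-4 + (0)·y + (-5)·z = 0
Solving gives y = -6, z = 0.
Check: B·(-4, -6, 0) = (-28, -42, 0) = 7·(-4, -6, 0).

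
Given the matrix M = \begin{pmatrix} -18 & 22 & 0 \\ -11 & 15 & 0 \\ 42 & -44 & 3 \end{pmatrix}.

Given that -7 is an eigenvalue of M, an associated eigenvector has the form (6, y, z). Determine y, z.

3, -12

We need (M + 7I)v = 0.
M + 7I = [[-11, 22, 0], [-11, 22, 0], [42, -44, 10]].
Row 1: (-11)·6 + (22)·y + (0)·z = 0
Row 2: (-11)·6 + (22)·y + (0)·z = 0
Row 3: (42)·6 + (-44)·y + (10)·z = 0
Solving gives y = 3, z = -12.
Check: M·(6, 3, -12) = (-42, -21, 84) = -7·(6, 3, -12).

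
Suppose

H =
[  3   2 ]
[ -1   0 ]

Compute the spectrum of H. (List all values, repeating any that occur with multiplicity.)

1, 2

det(H - lambda·I) = (3 - lambda)(0 - lambda) - (2)·(-1) = lambda^2 - 3·lambda + 2.
This factors as (lambda - 1)·(lambda - 2) = 0.
Eigenvalues: 1, 2.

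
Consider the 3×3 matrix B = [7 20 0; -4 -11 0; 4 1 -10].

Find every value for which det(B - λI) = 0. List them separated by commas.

-10, -3, -1

Set up det(μI - B) = 0.
Expanding along the first row, p(μ) = μ^3 + 14μ^2 + 43μ + 30.
Try μ = -3: p(-3) = 0, so -3 is a root.
Dividing by (μ + 3) leaves μ^2 + 11μ + 10.
The quadratic factors as (μ + 10)·(μ + 1).
Eigenvalues: -10, -3, -1.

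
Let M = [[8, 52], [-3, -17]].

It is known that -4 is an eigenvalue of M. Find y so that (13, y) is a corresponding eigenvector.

We need (M + 4I)v = 0.
M + 4I = [[12, 52], [-3, -13]].
Row 1: (12)·13 + (52)·y = 0
Row 2: (-3)·13 + (-13)·y = 0
Solving gives y = -3.
Check: M·(13, -3) = (-52, 12) = -4·(13, -3).

-3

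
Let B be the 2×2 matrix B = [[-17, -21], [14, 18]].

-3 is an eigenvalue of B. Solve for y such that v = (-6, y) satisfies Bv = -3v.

4

We need (B + 3I)v = 0.
B + 3I = [[-14, -21], [14, 21]].
Row 1: (-14)·-6 + (-21)·y = 0
Row 2: (14)·-6 + (21)·y = 0
Solving gives y = 4.
Check: B·(-6, 4) = (18, -12) = -3·(-6, 4).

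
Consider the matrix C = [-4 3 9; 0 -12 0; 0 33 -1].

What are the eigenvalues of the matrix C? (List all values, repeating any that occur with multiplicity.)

Set up det(sI - C) = 0.
Expanding along the first row, p(s) = s^3 + 17s^2 + 64s + 48.
Try s = -4: p(-4) = 0, so -4 is a root.
Dividing by (s + 4) leaves s^2 + 13s + 12.
The quadratic factors as (s + 12)·(s + 1).
Eigenvalues: -12, -4, -1.

-12, -4, -1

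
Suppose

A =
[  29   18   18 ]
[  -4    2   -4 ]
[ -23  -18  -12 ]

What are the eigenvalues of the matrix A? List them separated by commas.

2, 6, 11

Set up det(lambda·I - A) = 0.
Cofactor expansion gives p(lambda) = lambda^3 - 19·lambda^2 + 100·lambda - 132.
Rational-root test: lambda = 6 gives p(6) = 0.
Dividing by (lambda - 6) leaves lambda^2 - 13·lambda + 22.
The quadratic factors as (lambda - 2)·(lambda - 11).
Eigenvalues: 2, 6, 11.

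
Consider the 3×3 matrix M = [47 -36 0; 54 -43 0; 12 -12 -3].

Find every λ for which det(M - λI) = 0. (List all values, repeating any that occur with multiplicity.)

-7, -3, 11

Compute the characteristic polynomial p(λ) = det(λI - M).
Cofactor expansion gives p(λ) = λ^3 - λ^2 - 89λ - 231.
Try λ = -3: p(-3) = 0, so -3 is a root.
Factor out (λ + 3): p(λ) = (λ + 3)·(λ^2 - 4λ - 77).
The quadratic factors as (λ + 7)·(λ - 11).
Eigenvalues: -7, -3, 11.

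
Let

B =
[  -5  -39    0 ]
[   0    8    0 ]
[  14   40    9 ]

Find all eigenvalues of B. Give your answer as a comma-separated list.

Compute the characteristic polynomial p(λ) = det(λI - B).
Expanding the 3×3 determinant: p(λ) = λ^3 - 12λ^2 - 13λ + 360.
Since p(-5) = 0, λ = -5 is a root.
Factor out (λ + 5): p(λ) = (λ + 5)·(λ^2 - 17λ + 72).
The quadratic factors as (λ - 8)·(λ - 9).
Eigenvalues: -5, 8, 9.

-5, 8, 9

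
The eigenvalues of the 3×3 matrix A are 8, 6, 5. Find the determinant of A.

det(A) is the product of the eigenvalues: (8) · (6) · (5) = 240.

240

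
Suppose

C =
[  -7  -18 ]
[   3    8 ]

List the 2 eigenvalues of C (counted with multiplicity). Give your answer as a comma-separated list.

-1, 2

det(C - sI) = (-7 - s)(8 - s) - (-18)·(3) = s^2 - s - 2.
This factors as (s + 1)·(s - 2) = 0.
Eigenvalues: -1, 2.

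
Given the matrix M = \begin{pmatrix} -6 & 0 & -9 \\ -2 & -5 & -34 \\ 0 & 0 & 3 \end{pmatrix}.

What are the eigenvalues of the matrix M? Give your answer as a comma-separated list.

Compute the characteristic polynomial p(s) = det(sI - M).
Expanding the 3×3 determinant: p(s) = s^3 + 8s^2 - 3s - 90.
Try s = -6: p(-6) = 0, so -6 is a root.
Dividing by (s + 6) leaves s^2 + 2s - 15.
The quadratic factors as (s + 5)·(s - 3).
Eigenvalues: -6, -5, 3.

-6, -5, 3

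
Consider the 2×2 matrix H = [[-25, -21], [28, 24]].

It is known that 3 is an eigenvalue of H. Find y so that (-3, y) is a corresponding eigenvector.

We need (H - 3I)v = 0.
H - 3I = [[-28, -21], [28, 21]].
Row 1: (-28)·-3 + (-21)·y = 0
Row 2: (28)·-3 + (21)·y = 0
Solving gives y = 4.
Check: H·(-3, 4) = (-9, 12) = 3·(-3, 4).

4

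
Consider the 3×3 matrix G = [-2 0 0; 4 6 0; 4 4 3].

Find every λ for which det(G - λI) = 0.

-2, 3, 6

G is lower triangular, so its eigenvalues are the diagonal entries.
Diagonal: -2, 6, 3.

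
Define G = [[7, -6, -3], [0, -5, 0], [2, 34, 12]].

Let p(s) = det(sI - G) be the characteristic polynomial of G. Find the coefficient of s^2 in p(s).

The coefficient of s^2 of det(sI - G) is −trace(G).
trace(G) = (7) + (-5) + (12) = 14, so the coefficient is -14.

-14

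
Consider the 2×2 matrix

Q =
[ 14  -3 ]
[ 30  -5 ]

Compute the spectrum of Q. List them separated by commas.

det(Q - λI) = (14 - λ)(-5 - λ) - (-3)·(30) = λ^2 - 9λ + 20.
This factors as (λ - 4)·(λ - 5) = 0.
Eigenvalues: 4, 5.

4, 5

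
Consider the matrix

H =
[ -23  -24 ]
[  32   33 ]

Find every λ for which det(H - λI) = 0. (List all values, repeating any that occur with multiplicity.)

1, 9

det(H - λI) = (-23 - λ)(33 - λ) - (-24)·(32) = λ^2 - 10λ + 9.
This factors as (λ - 1)·(λ - 9) = 0.
Eigenvalues: 1, 9.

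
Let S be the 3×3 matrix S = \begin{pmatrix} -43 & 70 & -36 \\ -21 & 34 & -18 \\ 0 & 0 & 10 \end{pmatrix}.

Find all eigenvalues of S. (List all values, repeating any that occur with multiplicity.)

-8, -1, 10

Set up det(tI - S) = 0.
Expanding along the first row, p(t) = t^3 - t^2 - 82t - 80.
Rational-root test: t = -1 gives p(-1) = 0.
Dividing by (t + 1) leaves t^2 - 2t - 80.
The quadratic factors as (t + 8)·(t - 10).
Eigenvalues: -8, -1, 10.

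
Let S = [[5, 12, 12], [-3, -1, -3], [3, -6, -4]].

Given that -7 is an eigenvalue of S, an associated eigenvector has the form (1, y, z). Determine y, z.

We need (S + 7I)v = 0.
S + 7I = [[12, 12, 12], [-3, 6, -3], [3, -6, 3]].
Row 1: (12)·1 + (12)·y + (12)·z = 0
Row 2: (-3)·1 + (6)·y + (-3)·z = 0
Row 3: (3)·1 + (-6)·y + (3)·z = 0
Solving gives y = 0, z = -1.
Check: S·(1, 0, -1) = (-7, 0, 7) = -7·(1, 0, -1).

0, -1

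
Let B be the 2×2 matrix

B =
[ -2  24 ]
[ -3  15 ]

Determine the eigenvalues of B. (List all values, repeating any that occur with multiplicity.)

det(B - lambda·I) = (-2 - lambda)(15 - lambda) - (24)·(-3) = lambda^2 - 13·lambda + 42.
This factors as (lambda - 6)·(lambda - 7) = 0.
Eigenvalues: 6, 7.

6, 7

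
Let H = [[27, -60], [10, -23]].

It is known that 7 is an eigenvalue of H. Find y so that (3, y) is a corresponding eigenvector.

1

We need (H - 7I)v = 0.
H - 7I = [[20, -60], [10, -30]].
Row 1: (20)·3 + (-60)·y = 0
Row 2: (10)·3 + (-30)·y = 0
Solving gives y = 1.
Check: H·(3, 1) = (21, 7) = 7·(3, 1).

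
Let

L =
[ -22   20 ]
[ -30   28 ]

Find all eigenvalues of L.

det(L - rI) = (-22 - r)(28 - r) - (20)·(-30) = r^2 - 6r - 16.
This factors as (r + 2)·(r - 8) = 0.
Eigenvalues: -2, 8.

-2, 8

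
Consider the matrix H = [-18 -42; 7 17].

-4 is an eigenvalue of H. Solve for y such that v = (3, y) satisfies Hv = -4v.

-1

We need (H + 4I)v = 0.
H + 4I = [[-14, -42], [7, 21]].
Row 1: (-14)·3 + (-42)·y = 0
Row 2: (7)·3 + (21)·y = 0
Solving gives y = -1.
Check: H·(3, -1) = (-12, 4) = -4·(3, -1).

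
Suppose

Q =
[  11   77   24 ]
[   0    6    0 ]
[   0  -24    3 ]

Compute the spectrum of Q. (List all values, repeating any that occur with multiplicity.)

3, 6, 11

Compute the characteristic polynomial p(λ) = det(λI - Q).
Expanding the 3×3 determinant: p(λ) = λ^3 - 20λ^2 + 117λ - 198.
Try λ = 3: p(3) = 0, so 3 is a root.
Dividing by (λ - 3) leaves λ^2 - 17λ + 66.
The quadratic factors as (λ - 6)·(λ - 11).
Eigenvalues: 3, 6, 11.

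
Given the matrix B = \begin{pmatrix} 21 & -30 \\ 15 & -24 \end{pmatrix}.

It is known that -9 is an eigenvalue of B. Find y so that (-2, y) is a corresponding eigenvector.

-2

We need (B + 9I)v = 0.
B + 9I = [[30, -30], [15, -15]].
Row 1: (30)·-2 + (-30)·y = 0
Row 2: (15)·-2 + (-15)·y = 0
Solving gives y = -2.
Check: B·(-2, -2) = (18, 18) = -9·(-2, -2).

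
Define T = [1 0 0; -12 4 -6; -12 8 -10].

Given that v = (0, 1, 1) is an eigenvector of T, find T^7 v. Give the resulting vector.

(0, -128, -128)

First find the eigenvalue: Tv = (0, -2, -2) = -2·(0, 1, 1), so λ = -2.
Then T^7 v = λ^7·v = (-2)^7·(0, 1, 1) = -128·(0, 1, 1) = (0, -128, -128).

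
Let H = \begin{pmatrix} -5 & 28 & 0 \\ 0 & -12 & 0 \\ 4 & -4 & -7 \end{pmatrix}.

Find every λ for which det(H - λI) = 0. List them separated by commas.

Compute the characteristic polynomial p(s) = det(sI - H).
Expanding the 3×3 determinant: p(s) = s^3 + 24s^2 + 179s + 420.
Since p(-7) = 0, s = -7 is a root.
Factor out (s + 7): p(s) = (s + 7)·(s^2 + 17s + 60).
The quadratic factors as (s + 12)·(s + 5).
Eigenvalues: -12, -7, -5.

-12, -7, -5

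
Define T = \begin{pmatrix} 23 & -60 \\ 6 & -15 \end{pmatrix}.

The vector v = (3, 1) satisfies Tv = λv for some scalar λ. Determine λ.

3

Compute Tv: T·(3, 1) = (9, 3).
Since Tv = λv, compare component 1: 9 = λ·3, so λ = 3.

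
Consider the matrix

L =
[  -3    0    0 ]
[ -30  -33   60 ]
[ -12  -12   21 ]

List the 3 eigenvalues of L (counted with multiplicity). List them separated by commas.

-9, -3, -3

Set up det(lambda·I - L) = 0.
Cofactor expansion gives p(lambda) = lambda^3 + 15·lambda^2 + 63·lambda + 81.
Rational-root test: lambda = -3 gives p(-3) = 0.
Factor out (lambda + 3): p(lambda) = (lambda + 3)·(lambda^2 + 12·lambda + 27).
The quadratic factors as (lambda + 9)·(lambda + 3).
Eigenvalues: -9, -3, -3.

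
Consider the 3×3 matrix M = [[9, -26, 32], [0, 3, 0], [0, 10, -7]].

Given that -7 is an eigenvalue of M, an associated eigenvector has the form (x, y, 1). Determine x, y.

We need (M + 7I)v = 0.
M + 7I = [[16, -26, 32], [0, 10, 0], [0, 10, 0]].
Row 1: (16)·x + (-26)·y + (32)·1 = 0
Row 2: (0)·x + (10)·y + (0)·1 = 0
Row 3: (0)·x + (10)·y + (0)·1 = 0
Solving gives x = -2, y = 0.
Check: M·(-2, 0, 1) = (14, 0, -7) = -7·(-2, 0, 1).

-2, 0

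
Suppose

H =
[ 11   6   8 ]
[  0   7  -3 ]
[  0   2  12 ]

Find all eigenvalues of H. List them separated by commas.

9, 10, 11

Compute the characteristic polynomial p(λ) = det(λI - H).
Expanding along the first row, p(λ) = λ^3 - 30λ^2 + 299λ - 990.
Since p(9) = 0, λ = 9 is a root.
Factor out (λ - 9): p(λ) = (λ - 9)·(λ^2 - 21λ + 110).
The quadratic factors as (λ - 10)·(λ - 11).
Eigenvalues: 9, 10, 11.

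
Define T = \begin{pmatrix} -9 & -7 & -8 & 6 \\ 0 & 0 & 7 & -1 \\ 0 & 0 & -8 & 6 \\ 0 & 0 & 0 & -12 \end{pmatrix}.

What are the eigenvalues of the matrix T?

-12, -9, -8, 0

T is upper triangular, so its eigenvalues are the diagonal entries.
Diagonal: -9, 0, -8, -12.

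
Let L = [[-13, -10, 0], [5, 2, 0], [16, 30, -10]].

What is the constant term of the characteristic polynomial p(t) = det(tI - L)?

p(0) = det(0·I − L) = det(−L) = (−1)^3·det(L).
det(L) = -240, so p(0) = 240.

240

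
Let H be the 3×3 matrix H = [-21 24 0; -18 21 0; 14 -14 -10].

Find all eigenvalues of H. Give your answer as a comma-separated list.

-10, -3, 3

The characteristic polynomial is p(λ) = det(λI - H).
Expanding along the first row, p(λ) = λ^3 + 10λ^2 - 9λ - 90.
Try λ = -3: p(-3) = 0, so -3 is a root.
Factor out (λ + 3): p(λ) = (λ + 3)·(λ^2 + 7λ - 30).
The quadratic factors as (λ + 10)·(λ - 3).
Eigenvalues: -10, -3, 3.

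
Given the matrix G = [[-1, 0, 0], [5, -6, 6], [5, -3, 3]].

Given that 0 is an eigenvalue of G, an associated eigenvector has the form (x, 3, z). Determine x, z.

We need (G)v = 0.
G = [[-1, 0, 0], [5, -6, 6], [5, -3, 3]].
Row 1: (-1)·x + (0)·3 + (0)·z = 0
Row 2: (5)·x + (-6)·3 + (6)·z = 0
Row 3: (5)·x + (-3)·3 + (3)·z = 0
Solving gives x = 0, z = 3.
Check: G·(0, 3, 3) = (0, 0, 0) = 0·(0, 3, 3).

0, 3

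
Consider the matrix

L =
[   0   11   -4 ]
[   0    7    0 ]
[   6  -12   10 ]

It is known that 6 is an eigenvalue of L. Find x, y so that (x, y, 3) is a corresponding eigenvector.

We need (L - 6I)v = 0.
L - 6I = [[-6, 11, -4], [0, 1, 0], [6, -12, 4]].
Row 1: (-6)·x + (11)·y + (-4)·3 = 0
Row 2: (0)·x + (1)·y + (0)·3 = 0
Row 3: (6)·x + (-12)·y + (4)·3 = 0
Solving gives x = -2, y = 0.
Check: L·(-2, 0, 3) = (-12, 0, 18) = 6·(-2, 0, 3).

-2, 0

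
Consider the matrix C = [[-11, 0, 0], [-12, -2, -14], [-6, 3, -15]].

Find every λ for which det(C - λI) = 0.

The characteristic polynomial is p(λ) = det(λI - C).
Expanding the 3×3 determinant: p(λ) = λ^3 + 28λ^2 + 259λ + 792.
Since p(-8) = 0, λ = -8 is a root.
Factor out (λ + 8): p(λ) = (λ + 8)·(λ^2 + 20λ + 99).
The quadratic factors as (λ + 11)·(λ + 9).
Eigenvalues: -11, -9, -8.

-11, -9, -8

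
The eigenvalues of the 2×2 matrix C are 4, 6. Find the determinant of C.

det(C) is the product of the eigenvalues: (4) · (6) = 24.

24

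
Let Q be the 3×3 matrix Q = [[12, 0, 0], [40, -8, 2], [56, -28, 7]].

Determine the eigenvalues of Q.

Compute the characteristic polynomial p(λ) = det(λI - Q).
Expanding the 3×3 determinant: p(λ) = λ^3 - 11λ^2 - 12λ.
Try λ = 12: p(12) = 0, so 12 is a root.
Factor out (λ - 12): p(λ) = (λ - 12)·(λ^2 + λ).
The quadratic factors as (λ + 1)·λ.
Eigenvalues: -1, 0, 12.

-1, 0, 12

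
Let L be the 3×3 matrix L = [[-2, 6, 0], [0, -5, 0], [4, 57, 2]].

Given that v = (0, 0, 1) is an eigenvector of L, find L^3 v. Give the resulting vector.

(0, 0, 8)

First find the eigenvalue: Lv = (0, 0, 2) = 2·(0, 0, 1), so λ = 2.
Then L^3 v = λ^3·v = 2^3·(0, 0, 1) = 8·(0, 0, 1) = (0, 0, 8).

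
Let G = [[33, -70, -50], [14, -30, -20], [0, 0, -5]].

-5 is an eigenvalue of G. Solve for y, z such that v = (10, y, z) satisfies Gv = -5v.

We need (G + 5I)v = 0.
G + 5I = [[38, -70, -50], [14, -25, -20], [0, 0, 0]].
Row 1: (38)·10 + (-70)·y + (-50)·z = 0
Row 2: (14)·10 + (-25)·y + (-20)·z = 0
Row 3: (0)·10 + (0)·y + (0)·z = 0
Solving gives y = 4, z = 2.
Check: G·(10, 4, 2) = (-50, -20, -10) = -5·(10, 4, 2).

4, 2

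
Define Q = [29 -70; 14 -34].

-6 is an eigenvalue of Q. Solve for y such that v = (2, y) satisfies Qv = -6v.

1

We need (Q + 6I)v = 0.
Q + 6I = [[35, -70], [14, -28]].
Row 1: (35)·2 + (-70)·y = 0
Row 2: (14)·2 + (-28)·y = 0
Solving gives y = 1.
Check: Q·(2, 1) = (-12, -6) = -6·(2, 1).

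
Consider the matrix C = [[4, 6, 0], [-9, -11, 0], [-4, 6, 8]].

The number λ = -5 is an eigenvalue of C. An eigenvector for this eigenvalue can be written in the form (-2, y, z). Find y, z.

3, -2

We need (C + 5I)v = 0.
C + 5I = [[9, 6, 0], [-9, -6, 0], [-4, 6, 13]].
Row 1: (9)·-2 + (6)·y + (0)·z = 0
Row 2: (-9)·-2 + (-6)·y + (0)·z = 0
Row 3: (-4)·-2 + (6)·y + (13)·z = 0
Solving gives y = 3, z = -2.
Check: C·(-2, 3, -2) = (10, -15, 10) = -5·(-2, 3, -2).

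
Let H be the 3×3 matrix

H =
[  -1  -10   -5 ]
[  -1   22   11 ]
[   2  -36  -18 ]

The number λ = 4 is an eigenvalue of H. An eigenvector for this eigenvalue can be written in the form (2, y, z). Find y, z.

We need (H - 4I)v = 0.
H - 4I = [[-5, -10, -5], [-1, 18, 11], [2, -36, -22]].
Row 1: (-5)·2 + (-10)·y + (-5)·z = 0
Row 2: (-1)·2 + (18)·y + (11)·z = 0
Row 3: (2)·2 + (-36)·y + (-22)·z = 0
Solving gives y = -6, z = 10.
Check: H·(2, -6, 10) = (8, -24, 40) = 4·(2, -6, 10).

-6, 10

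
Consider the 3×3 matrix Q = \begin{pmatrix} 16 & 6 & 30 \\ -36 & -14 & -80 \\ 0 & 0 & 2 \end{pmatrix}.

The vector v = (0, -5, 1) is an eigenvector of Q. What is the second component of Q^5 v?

First find the eigenvalue: Qv = (0, -10, 2) = 2·(0, -5, 1), so λ = 2.
Then Q^5 v = λ^5·v = 2^5·(0, -5, 1) = 32·(0, -5, 1) = (0, -160, 32).

-160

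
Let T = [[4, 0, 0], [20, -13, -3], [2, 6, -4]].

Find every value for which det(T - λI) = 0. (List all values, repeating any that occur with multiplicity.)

-10, -7, 4

Compute the characteristic polynomial p(s) = det(sI - T).
Expanding along the first row, p(s) = s^3 + 13s^2 + 2s - 280.
Rational-root test: s = -7 gives p(-7) = 0.
Dividing by (s + 7) leaves s^2 + 6s - 40.
The quadratic factors as (s + 10)·(s - 4).
Eigenvalues: -10, -7, 4.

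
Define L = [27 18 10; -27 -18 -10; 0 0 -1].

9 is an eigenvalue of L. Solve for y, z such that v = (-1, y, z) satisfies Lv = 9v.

1, 0

We need (L - 9I)v = 0.
L - 9I = [[18, 18, 10], [-27, -27, -10], [0, 0, -10]].
Row 1: (18)·-1 + (18)·y + (10)·z = 0
Row 2: (-27)·-1 + (-27)·y + (-10)·z = 0
Row 3: (0)·-1 + (0)·y + (-10)·z = 0
Solving gives y = 1, z = 0.
Check: L·(-1, 1, 0) = (-9, 9, 0) = 9·(-1, 1, 0).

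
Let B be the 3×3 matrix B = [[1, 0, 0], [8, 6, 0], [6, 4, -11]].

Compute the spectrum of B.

B is lower triangular, so its eigenvalues are the diagonal entries.
Diagonal: 1, 6, -11.

-11, 1, 6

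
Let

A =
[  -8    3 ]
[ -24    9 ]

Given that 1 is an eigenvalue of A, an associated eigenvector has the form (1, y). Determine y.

3

We need (A - 1I)v = 0.
A - 1I = [[-9, 3], [-24, 8]].
Row 1: (-9)·1 + (3)·y = 0
Row 2: (-24)·1 + (8)·y = 0
Solving gives y = 3.
Check: A·(1, 3) = (1, 3) = 1·(1, 3).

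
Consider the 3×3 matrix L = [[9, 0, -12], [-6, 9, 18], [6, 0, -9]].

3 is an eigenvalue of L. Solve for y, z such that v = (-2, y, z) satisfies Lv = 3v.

1, -1

We need (L - 3I)v = 0.
L - 3I = [[6, 0, -12], [-6, 6, 18], [6, 0, -12]].
Row 1: (6)·-2 + (0)·y + (-12)·z = 0
Row 2: (-6)·-2 + (6)·y + (18)·z = 0
Row 3: (6)·-2 + (0)·y + (-12)·z = 0
Solving gives y = 1, z = -1.
Check: L·(-2, 1, -1) = (-6, 3, -3) = 3·(-2, 1, -1).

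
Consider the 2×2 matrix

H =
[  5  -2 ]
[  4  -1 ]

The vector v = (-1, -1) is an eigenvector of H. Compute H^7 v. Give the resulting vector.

First find the eigenvalue: Hv = (-3, -3) = 3·(-1, -1), so λ = 3.
Then H^7 v = λ^7·v = 3^7·(-1, -1) = 2187·(-1, -1) = (-2187, -2187).

(-2187, -2187)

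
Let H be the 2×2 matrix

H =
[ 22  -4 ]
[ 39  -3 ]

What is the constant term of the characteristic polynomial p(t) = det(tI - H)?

90

p(0) = det(0·I − H) = det(−H) = (−1)^2·det(H).
det(H) = 90, so p(0) = 90.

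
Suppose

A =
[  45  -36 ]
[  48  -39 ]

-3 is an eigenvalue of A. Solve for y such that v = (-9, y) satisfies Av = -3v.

-12

We need (A + 3I)v = 0.
A + 3I = [[48, -36], [48, -36]].
Row 1: (48)·-9 + (-36)·y = 0
Row 2: (48)·-9 + (-36)·y = 0
Solving gives y = -12.
Check: A·(-9, -12) = (27, 36) = -3·(-9, -12).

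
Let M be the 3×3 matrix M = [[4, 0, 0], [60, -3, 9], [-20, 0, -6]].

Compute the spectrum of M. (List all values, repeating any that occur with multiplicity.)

The characteristic polynomial is p(μ) = det(μI - M).
Expanding along the first row, p(μ) = μ^3 + 5μ^2 - 18μ - 72.
Since p(-6) = 0, μ = -6 is a root.
Factor out (μ + 6): p(μ) = (μ + 6)·(μ^2 - μ - 12).
The quadratic factors as (μ + 3)·(μ - 4).
Eigenvalues: -6, -3, 4.

-6, -3, 4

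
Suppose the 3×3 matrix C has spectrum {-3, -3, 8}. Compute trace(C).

trace(C) is the sum of the eigenvalues: (-3) + (-3) + (8) = 2.

2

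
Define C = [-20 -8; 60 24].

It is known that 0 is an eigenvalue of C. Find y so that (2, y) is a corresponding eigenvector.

We need (C)v = 0.
C = [[-20, -8], [60, 24]].
Row 1: (-20)·2 + (-8)·y = 0
Row 2: (60)·2 + (24)·y = 0
Solving gives y = -5.
Check: C·(2, -5) = (0, 0) = 0·(2, -5).

-5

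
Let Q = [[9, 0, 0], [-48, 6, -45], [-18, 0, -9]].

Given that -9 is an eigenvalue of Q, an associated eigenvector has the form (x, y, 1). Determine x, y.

We need (Q + 9I)v = 0.
Q + 9I = [[18, 0, 0], [-48, 15, -45], [-18, 0, 0]].
Row 1: (18)·x + (0)·y + (0)·1 = 0
Row 2: (-48)·x + (15)·y + (-45)·1 = 0
Row 3: (-18)·x + (0)·y + (0)·1 = 0
Solving gives x = 0, y = 3.
Check: Q·(0, 3, 1) = (0, -27, -9) = -9·(0, 3, 1).

0, 3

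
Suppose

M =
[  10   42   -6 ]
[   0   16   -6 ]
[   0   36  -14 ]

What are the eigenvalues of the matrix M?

Set up det(μI - M) = 0.
Expanding the 3×3 determinant: p(μ) = μ^3 - 12μ^2 + 12μ + 80.
Since p(4) = 0, μ = 4 is a root.
Factor out (μ - 4): p(μ) = (μ - 4)·(μ^2 - 8μ - 20).
The quadratic factors as (μ + 2)·(μ - 10).
Eigenvalues: -2, 4, 10.

-2, 4, 10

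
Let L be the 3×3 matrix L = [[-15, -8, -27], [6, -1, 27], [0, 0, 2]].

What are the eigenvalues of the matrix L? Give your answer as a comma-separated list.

The characteristic polynomial is p(λ) = det(λI - L).
Expanding the 3×3 determinant: p(λ) = λ^3 + 14λ^2 + 31λ - 126.
Rational-root test: λ = -7 gives p(-7) = 0.
Dividing by (λ + 7) leaves λ^2 + 7λ - 18.
The quadratic factors as (λ + 9)·(λ - 2).
Eigenvalues: -9, -7, 2.

-9, -7, 2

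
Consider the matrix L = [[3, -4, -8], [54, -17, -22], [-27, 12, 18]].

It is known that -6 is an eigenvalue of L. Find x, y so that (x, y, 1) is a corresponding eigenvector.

We need (L + 6I)v = 0.
L + 6I = [[9, -4, -8], [54, -11, -22], [-27, 12, 24]].
Row 1: (9)·x + (-4)·y + (-8)·1 = 0
Row 2: (54)·x + (-11)·y + (-22)·1 = 0
Row 3: (-27)·x + (12)·y + (24)·1 = 0
Solving gives x = 0, y = -2.
Check: L·(0, -2, 1) = (0, 12, -6) = -6·(0, -2, 1).

0, -2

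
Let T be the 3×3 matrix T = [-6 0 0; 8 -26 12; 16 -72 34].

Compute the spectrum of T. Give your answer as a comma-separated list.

-6, -2, 10

The characteristic polynomial is p(λ) = det(λI - T).
Expanding along the first row, p(λ) = λ^3 - 2λ^2 - 68λ - 120.
Rational-root test: λ = -2 gives p(-2) = 0.
Factor out (λ + 2): p(λ) = (λ + 2)·(λ^2 - 4λ - 60).
The quadratic factors as (λ + 6)·(λ - 10).
Eigenvalues: -6, -2, 10.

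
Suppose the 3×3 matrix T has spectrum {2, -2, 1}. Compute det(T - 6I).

-160

If T has eigenvalues 2, -2, 1, then T - 6I has eigenvalues -4, -8, -5.
det(T - 6I) = (-4) · (-8) · (-5) = -160.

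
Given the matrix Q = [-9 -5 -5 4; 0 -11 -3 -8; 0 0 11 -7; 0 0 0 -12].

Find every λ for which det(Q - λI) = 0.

Q is upper triangular, so its eigenvalues are the diagonal entries.
Diagonal: -9, -11, 11, -12.

-12, -11, -9, 11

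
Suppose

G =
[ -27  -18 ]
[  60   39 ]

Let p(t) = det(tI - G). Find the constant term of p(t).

27

p(t) = t^2 - 12t + 27.
The constant term is 27.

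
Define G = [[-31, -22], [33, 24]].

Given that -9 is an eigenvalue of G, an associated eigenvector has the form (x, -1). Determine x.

1

We need (G + 9I)v = 0.
G + 9I = [[-22, -22], [33, 33]].
Row 1: (-22)·x + (-22)·-1 = 0
Row 2: (33)·x + (33)·-1 = 0
Solving gives x = 1.
Check: G·(1, -1) = (-9, 9) = -9·(1, -1).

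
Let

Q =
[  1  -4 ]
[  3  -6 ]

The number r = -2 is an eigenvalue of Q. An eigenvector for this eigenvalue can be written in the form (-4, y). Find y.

-3

We need (Q + 2I)v = 0.
Q + 2I = [[3, -4], [3, -4]].
Row 1: (3)·-4 + (-4)·y = 0
Row 2: (3)·-4 + (-4)·y = 0
Solving gives y = -3.
Check: Q·(-4, -3) = (8, 6) = -2·(-4, -3).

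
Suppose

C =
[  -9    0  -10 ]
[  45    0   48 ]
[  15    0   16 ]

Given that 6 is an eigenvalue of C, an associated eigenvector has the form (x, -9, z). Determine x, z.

We need (C - 6I)v = 0.
C - 6I = [[-15, 0, -10], [45, -6, 48], [15, 0, 10]].
Row 1: (-15)·x + (0)·-9 + (-10)·z = 0
Row 2: (45)·x + (-6)·-9 + (48)·z = 0
Row 3: (15)·x + (0)·-9 + (10)·z = 0
Solving gives x = 2, z = -3.
Check: C·(2, -9, -3) = (12, -54, -18) = 6·(2, -9, -3).

2, -3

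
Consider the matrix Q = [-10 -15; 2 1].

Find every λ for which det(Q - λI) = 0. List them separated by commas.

-5, -4

det(Q - λI) = (-10 - λ)(1 - λ) - (-15)·(2) = λ^2 + 9λ + 20.
This factors as (λ + 5)·(λ + 4) = 0.
Eigenvalues: -5, -4.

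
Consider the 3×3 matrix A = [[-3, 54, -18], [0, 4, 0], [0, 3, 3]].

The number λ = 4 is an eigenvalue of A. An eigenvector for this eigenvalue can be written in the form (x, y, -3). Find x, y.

0, -1

We need (A - 4I)v = 0.
A - 4I = [[-7, 54, -18], [0, 0, 0], [0, 3, -1]].
Row 1: (-7)·x + (54)·y + (-18)·-3 = 0
Row 2: (0)·x + (0)·y + (0)·-3 = 0
Row 3: (0)·x + (3)·y + (-1)·-3 = 0
Solving gives x = 0, y = -1.
Check: A·(0, -1, -3) = (0, -4, -12) = 4·(0, -1, -3).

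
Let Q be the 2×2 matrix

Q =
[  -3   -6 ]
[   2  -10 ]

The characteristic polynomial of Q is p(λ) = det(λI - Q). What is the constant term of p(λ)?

42

p(λ) = λ^2 + 13λ + 42.
The constant term is 42.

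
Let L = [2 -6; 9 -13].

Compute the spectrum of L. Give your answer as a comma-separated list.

det(L - lambda·I) = (2 - lambda)(-13 - lambda) - (-6)·(9) = lambda^2 + 11·lambda + 28.
This factors as (lambda + 7)·(lambda + 4) = 0.
Eigenvalues: -7, -4.

-7, -4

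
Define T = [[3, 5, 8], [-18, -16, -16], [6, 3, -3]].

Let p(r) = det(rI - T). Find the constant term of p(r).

p(r) = r^3 + 16r^2 + 81r + 126.
The constant term is 126.

126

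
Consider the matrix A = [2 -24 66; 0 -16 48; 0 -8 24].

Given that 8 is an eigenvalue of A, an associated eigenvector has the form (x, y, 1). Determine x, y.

We need (A - 8I)v = 0.
A - 8I = [[-6, -24, 66], [0, -24, 48], [0, -8, 16]].
Row 1: (-6)·x + (-24)·y + (66)·1 = 0
Row 2: (0)·x + (-24)·y + (48)·1 = 0
Row 3: (0)·x + (-8)·y + (16)·1 = 0
Solving gives x = 3, y = 2.
Check: A·(3, 2, 1) = (24, 16, 8) = 8·(3, 2, 1).

3, 2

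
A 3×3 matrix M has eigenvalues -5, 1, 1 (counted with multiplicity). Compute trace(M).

-3

trace(M) is the sum of the eigenvalues: (-5) + (1) + (1) = -3.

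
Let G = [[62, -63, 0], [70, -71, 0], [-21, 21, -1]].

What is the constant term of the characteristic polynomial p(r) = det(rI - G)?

8

p(0) = det(0·I − G) = det(−G) = (−1)^3·det(G).
det(G) = -8, so p(0) = 8.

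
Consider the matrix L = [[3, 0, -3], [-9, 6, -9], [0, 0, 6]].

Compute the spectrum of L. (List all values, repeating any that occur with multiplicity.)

Set up det(lambda·I - L) = 0.
Cofactor expansion gives p(lambda) = lambda^3 - 15·lambda^2 + 72·lambda - 108.
Rational-root test: lambda = 6 gives p(6) = 0.
Factor out (lambda - 6): p(lambda) = (lambda - 6)·(lambda^2 - 9·lambda + 18).
The quadratic factors as (lambda - 3)·(lambda - 6).
Eigenvalues: 3, 6, 6.

3, 6, 6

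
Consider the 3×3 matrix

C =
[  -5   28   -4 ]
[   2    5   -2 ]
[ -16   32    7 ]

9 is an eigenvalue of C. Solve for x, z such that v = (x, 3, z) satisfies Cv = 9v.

We need (C - 9I)v = 0.
C - 9I = [[-14, 28, -4], [2, -4, -2], [-16, 32, -2]].
Row 1: (-14)·x + (28)·3 + (-4)·z = 0
Row 2: (2)·x + (-4)·3 + (-2)·z = 0
Row 3: (-16)·x + (32)·3 + (-2)·z = 0
Solving gives x = 6, z = 0.
Check: C·(6, 3, 0) = (54, 27, 0) = 9·(6, 3, 0).

6, 0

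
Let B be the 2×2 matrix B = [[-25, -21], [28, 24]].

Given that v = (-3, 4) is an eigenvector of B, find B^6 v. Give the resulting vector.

(-2187, 2916)

First find the eigenvalue: Bv = (-9, 12) = 3·(-3, 4), so λ = 3.
Then B^6 v = λ^6·v = 3^6·(-3, 4) = 729·(-3, 4) = (-2187, 2916).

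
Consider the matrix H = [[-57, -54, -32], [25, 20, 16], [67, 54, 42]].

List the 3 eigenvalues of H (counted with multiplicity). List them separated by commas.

Set up det(lambda·I - H) = 0.
Cofactor expansion gives p(lambda) = lambda^3 - 5·lambda^2 - 64·lambda + 140.
Try lambda = -7: p(-7) = 0, so -7 is a root.
Dividing by (lambda + 7) leaves lambda^2 - 12·lambda + 20.
The quadratic factors as (lambda - 2)·(lambda - 10).
Eigenvalues: -7, 2, 10.

-7, 2, 10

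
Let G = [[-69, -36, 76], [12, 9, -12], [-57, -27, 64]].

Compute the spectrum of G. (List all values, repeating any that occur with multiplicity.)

-3, 0, 7

Set up det(rI - G) = 0.
Expanding the 3×3 determinant: p(r) = r^3 - 4r^2 - 21r.
Try r = 7: p(7) = 0, so 7 is a root.
Factor out (r - 7): p(r) = (r - 7)·(r^2 + 3r).
The quadratic factors as (r + 3)·r.
Eigenvalues: -3, 0, 7.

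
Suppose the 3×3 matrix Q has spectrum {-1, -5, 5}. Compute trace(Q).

trace(Q) is the sum of the eigenvalues: (-1) + (-5) + (5) = -1.

-1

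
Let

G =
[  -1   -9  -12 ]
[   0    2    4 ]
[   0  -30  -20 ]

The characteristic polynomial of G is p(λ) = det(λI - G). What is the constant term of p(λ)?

p(λ) = λ^3 + 19λ^2 + 98λ + 80.
The constant term is 80.

80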